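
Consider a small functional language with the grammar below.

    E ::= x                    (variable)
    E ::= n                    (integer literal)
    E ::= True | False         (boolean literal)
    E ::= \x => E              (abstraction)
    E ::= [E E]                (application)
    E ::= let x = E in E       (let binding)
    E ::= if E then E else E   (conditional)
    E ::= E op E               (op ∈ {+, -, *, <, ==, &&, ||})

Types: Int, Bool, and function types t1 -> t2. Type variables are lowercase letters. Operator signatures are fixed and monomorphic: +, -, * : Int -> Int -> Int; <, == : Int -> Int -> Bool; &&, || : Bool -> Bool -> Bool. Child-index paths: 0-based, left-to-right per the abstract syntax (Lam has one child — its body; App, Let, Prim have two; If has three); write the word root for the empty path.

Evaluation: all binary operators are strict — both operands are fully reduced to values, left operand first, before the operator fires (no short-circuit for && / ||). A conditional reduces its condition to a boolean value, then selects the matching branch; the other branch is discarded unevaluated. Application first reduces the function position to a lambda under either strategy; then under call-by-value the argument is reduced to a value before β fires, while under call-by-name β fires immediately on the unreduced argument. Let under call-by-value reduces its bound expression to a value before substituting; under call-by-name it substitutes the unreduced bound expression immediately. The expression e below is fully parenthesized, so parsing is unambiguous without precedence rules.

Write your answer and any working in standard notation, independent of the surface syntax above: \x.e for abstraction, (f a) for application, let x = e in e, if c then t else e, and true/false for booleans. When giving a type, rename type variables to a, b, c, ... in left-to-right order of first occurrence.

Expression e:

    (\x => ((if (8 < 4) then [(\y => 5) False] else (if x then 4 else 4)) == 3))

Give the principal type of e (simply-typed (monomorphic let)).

Derivation:
  unify Int ~ Int
  unify Int ~ Int
  unify Bool ~ Bool
\y._ : b -> Int
  unify b -> Int ~ Bool -> c
  unify b ~ Bool
  unify Int ~ c
_ _ : Int
x : a
  unify a ~ Bool
  unify Int ~ Int
  unify Int ~ Int
  unify Int ~ Int
  unify Int ~ Int
\x._ : Bool -> Bool

Answer: Bool -> Bool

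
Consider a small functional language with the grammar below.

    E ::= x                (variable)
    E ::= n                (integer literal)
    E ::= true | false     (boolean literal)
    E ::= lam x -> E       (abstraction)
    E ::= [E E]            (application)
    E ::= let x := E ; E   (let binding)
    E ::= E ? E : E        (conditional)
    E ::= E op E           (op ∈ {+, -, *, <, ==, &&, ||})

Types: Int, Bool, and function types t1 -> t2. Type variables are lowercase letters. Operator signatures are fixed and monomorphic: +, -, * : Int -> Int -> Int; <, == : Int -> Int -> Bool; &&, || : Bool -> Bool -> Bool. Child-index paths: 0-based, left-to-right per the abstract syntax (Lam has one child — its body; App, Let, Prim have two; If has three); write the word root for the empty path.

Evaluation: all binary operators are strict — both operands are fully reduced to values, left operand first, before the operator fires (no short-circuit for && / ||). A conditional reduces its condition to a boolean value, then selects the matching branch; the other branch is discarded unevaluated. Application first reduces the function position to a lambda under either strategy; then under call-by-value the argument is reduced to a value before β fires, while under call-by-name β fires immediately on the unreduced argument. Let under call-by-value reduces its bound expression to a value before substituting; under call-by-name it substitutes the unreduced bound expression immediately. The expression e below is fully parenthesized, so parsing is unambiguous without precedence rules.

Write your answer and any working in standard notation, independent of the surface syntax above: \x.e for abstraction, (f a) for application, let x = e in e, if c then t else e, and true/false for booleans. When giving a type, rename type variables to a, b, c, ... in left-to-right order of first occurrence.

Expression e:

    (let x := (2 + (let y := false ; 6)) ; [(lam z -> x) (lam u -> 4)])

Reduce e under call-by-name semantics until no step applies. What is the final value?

Trace:
step 0: (let x = (2 + (let y = false in 6)) in ((\z.x) (\u.4)))
step 1: [let@root] ((\z.(2 + (let y = false in 6))) (\u.4))
step 2: [beta@root] (2 + (let y = false in 6))
step 3: [let@1] (2 + 6)
step 4: [delta@root] 8

Answer: 8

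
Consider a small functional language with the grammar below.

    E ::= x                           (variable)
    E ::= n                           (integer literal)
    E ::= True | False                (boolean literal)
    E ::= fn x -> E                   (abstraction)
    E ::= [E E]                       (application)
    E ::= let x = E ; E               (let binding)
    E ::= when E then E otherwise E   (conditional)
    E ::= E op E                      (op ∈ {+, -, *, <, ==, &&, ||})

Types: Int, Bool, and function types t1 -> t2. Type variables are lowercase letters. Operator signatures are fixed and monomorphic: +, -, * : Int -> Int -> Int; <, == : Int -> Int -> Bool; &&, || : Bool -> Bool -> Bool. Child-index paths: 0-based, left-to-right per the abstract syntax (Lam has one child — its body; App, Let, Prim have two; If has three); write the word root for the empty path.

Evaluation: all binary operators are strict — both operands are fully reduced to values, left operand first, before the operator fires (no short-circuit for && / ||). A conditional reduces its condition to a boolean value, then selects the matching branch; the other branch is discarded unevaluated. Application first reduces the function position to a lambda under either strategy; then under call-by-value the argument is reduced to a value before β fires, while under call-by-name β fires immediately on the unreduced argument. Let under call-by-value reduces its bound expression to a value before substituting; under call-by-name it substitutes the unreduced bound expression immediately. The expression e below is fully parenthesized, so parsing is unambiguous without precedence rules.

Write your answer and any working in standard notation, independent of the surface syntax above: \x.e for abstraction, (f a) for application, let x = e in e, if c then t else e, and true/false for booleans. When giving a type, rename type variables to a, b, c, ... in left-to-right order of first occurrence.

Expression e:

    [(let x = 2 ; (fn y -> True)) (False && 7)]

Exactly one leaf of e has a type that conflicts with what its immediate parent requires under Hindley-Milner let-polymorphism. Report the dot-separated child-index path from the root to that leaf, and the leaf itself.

Answer: 1.1 : 7

Working:
let x : Int
\y._ : a -> Bool
  unify Bool ~ Bool
  unify Int ~ Bool
  FAIL: mismatch Int ~ Bool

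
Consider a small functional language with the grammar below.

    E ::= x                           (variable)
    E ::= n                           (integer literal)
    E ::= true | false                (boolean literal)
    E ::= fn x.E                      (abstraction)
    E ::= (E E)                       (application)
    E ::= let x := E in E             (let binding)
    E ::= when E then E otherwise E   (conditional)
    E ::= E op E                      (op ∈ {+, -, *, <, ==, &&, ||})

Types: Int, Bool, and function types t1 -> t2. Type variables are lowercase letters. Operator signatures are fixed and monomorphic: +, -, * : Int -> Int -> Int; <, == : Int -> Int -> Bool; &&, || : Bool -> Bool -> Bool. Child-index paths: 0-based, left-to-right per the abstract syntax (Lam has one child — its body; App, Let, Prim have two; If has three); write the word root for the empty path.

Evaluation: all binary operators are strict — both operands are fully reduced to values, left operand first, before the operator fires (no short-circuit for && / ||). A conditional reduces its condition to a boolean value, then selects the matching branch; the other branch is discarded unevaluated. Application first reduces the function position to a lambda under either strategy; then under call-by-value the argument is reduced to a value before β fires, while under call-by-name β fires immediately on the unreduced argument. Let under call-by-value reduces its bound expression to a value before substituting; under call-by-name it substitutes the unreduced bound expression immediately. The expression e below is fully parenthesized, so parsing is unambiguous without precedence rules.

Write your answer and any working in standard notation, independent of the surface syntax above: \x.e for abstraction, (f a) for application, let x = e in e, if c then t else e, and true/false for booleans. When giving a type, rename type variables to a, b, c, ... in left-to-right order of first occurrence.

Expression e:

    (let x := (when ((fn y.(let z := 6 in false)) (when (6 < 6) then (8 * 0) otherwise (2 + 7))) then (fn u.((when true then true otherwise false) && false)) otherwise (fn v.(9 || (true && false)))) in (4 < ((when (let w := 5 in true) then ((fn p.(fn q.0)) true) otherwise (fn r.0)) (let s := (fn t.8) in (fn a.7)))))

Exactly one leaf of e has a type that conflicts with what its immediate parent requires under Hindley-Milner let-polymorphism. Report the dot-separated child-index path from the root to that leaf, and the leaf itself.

Answer: 0.2.0.0 : 9

Trace:
let z : Int
\y._ : a -> Bool
  unify Int ~ Int
  unify Int ~ Int
  unify Bool ~ Bool
  unify Int ~ Int
  unify Int ~ Int
  unify Int ~ Int
  unify Int ~ Int
  unify Int ~ Int
  unify a -> Bool ~ Int -> b
  unify a ~ Int
  unify Bool ~ b
_ _ : Bool
  unify Bool ~ Bool
  unify Bool ~ Bool
  unify Bool ~ Bool
  unify Bool ~ Bool
  unify Bool ~ Bool
\u._ : c -> Bool
  unify Int ~ Bool
  FAIL: mismatch Int ~ Bool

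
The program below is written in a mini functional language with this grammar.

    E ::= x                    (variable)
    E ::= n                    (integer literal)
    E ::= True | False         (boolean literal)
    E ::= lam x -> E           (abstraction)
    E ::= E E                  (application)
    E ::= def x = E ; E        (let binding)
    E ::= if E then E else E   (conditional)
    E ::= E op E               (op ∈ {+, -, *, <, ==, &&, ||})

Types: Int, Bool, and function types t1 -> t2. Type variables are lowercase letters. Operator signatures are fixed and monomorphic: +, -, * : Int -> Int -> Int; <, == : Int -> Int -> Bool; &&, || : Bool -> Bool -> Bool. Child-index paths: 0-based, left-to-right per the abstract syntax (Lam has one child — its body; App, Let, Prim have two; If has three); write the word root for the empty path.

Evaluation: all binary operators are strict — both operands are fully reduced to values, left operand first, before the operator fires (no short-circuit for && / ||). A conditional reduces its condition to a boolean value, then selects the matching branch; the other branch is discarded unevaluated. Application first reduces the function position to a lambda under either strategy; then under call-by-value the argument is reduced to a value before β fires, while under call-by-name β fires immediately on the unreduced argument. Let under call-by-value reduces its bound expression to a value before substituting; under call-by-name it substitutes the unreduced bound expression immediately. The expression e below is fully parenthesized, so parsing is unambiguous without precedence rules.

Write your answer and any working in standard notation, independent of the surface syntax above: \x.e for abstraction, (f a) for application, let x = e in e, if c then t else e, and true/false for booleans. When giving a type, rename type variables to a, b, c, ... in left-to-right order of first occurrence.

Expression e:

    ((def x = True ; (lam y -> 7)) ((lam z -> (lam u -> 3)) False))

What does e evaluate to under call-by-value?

Trace:
step 0: ((let x = true in (\y.7)) ((\z.(\u.3)) false))
step 1: [let@0] ((\y.7) ((\z.(\u.3)) false))
step 2: [beta@1] ((\y.7) (\u.3))
step 3: [beta@root] 7

Answer: 7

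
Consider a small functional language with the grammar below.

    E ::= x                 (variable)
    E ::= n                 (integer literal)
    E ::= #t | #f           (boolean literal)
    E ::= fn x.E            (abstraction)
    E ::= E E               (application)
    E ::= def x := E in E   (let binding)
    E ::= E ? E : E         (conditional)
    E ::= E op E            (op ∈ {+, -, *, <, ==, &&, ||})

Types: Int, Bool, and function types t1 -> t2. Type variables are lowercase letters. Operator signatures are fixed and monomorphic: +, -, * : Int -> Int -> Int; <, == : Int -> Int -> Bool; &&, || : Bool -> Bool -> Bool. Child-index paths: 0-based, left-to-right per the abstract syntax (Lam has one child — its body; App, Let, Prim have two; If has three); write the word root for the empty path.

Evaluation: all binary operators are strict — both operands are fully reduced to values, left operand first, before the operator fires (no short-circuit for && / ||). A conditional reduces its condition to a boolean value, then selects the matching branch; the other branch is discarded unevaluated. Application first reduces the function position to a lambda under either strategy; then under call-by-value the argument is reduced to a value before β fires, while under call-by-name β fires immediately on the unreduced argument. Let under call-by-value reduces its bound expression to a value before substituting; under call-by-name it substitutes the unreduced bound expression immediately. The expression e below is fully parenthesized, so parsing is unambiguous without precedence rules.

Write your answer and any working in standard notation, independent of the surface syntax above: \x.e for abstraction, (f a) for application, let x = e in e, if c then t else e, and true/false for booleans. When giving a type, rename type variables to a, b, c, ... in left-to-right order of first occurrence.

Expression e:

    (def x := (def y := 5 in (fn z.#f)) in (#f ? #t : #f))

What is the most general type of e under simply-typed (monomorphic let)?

Answer: Bool

Working:
let y : Int
\z._ : a -> Bool
let x : a -> Bool
  unify Bool ~ Bool
  unify Bool ~ Bool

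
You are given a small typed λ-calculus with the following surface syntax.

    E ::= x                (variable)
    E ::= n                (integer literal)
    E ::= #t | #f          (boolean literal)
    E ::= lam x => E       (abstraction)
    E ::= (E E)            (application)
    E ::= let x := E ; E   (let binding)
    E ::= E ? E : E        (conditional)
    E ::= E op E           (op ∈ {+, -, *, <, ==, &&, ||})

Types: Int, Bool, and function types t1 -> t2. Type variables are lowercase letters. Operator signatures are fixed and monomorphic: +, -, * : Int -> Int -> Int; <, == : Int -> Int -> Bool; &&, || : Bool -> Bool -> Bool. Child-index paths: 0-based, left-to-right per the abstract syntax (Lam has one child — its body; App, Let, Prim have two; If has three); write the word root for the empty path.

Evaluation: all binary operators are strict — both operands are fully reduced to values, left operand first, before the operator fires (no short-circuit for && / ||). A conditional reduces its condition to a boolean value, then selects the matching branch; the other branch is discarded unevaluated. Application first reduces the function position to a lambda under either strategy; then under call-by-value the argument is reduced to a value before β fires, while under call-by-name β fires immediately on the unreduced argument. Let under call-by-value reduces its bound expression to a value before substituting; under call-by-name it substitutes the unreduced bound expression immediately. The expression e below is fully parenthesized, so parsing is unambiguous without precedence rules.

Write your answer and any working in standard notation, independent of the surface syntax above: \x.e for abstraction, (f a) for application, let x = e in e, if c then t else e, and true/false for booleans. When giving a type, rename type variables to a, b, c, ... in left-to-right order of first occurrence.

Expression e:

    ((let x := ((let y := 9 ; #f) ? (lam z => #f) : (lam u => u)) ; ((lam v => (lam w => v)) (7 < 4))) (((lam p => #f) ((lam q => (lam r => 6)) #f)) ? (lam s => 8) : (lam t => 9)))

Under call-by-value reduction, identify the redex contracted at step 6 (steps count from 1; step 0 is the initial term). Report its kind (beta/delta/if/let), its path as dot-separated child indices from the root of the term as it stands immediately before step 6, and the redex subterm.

Answer: beta at 1.0.1 : ((\q.(\r.6)) false)

Trace:
step 0: ((let x = (if (let y = 9 in false) then (\z.false) else (\u.u)) in ((\v.(\w.v)) (7 < 4))) (if ((\p.false) ((\q.(\r.6)) false)) then (\s.8) else (\t.9)))
step 1: [let@0.0.0] ((let x = (if false then (\z.false) else (\u.u)) in ((\v.(\w.v)) (7 < 4))) (if ((\p.false) ((\q.(\r.6)) false)) then (\s.8) else (\t.9)))
step 2: [if@0.0] ((let x = (\u.u) in ((\v.(\w.v)) (7 < 4))) (if ((\p.false) ((\q.(\r.6)) false)) then (\s.8) else (\t.9)))
step 3: [let@0] (((\v.(\w.v)) (7 < 4)) (if ((\p.false) ((\q.(\r.6)) false)) then (\s.8) else (\t.9)))
step 4: [delta@0.1] (((\v.(\w.v)) false) (if ((\p.false) ((\q.(\r.6)) false)) then (\s.8) else (\t.9)))
step 5: [beta@0] ((\w.false) (if ((\p.false) ((\q.(\r.6)) false)) then (\s.8) else (\t.9)))
step 6: [beta@1.0.1] ((\w.false) (if ((\p.false) (\r.6)) then (\s.8) else (\t.9)))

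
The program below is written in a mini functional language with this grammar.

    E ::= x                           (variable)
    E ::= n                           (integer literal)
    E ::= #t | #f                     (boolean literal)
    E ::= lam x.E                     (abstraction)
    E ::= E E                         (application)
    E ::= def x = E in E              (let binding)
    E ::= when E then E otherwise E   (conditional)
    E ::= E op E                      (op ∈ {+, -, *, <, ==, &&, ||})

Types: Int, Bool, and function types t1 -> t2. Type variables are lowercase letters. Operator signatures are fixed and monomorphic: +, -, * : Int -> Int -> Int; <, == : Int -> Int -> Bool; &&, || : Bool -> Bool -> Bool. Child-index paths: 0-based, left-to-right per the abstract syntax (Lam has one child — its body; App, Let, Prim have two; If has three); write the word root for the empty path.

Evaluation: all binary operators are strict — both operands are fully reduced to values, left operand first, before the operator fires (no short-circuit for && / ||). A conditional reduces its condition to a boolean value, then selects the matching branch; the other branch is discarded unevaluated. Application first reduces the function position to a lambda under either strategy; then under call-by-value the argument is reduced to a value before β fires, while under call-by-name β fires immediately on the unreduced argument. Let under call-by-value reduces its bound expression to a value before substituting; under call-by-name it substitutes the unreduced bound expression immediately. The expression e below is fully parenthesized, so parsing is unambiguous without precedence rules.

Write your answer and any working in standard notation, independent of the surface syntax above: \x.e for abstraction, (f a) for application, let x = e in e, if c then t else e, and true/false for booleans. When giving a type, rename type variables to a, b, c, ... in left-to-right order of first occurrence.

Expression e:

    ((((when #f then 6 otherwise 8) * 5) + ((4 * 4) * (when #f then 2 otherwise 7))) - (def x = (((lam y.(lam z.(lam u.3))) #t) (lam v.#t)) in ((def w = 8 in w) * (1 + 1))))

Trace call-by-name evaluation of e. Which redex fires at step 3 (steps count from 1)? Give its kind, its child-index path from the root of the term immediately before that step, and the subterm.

Trace:
step 0: ((((if false then 6 else 8) * 5) + ((4 * 4) * (if false then 2 else 7))) - (let x = (((\y.(\z.(\u.3))) true) (\v.true)) in ((let w = 8 in w) * (1 + 1))))
step 1: [if@0.0.0] (((8 * 5) + ((4 * 4) * (if false then 2 else 7))) - (let x = (((\y.(\z.(\u.3))) true) (\v.true)) in ((let w = 8 in w) * (1 + 1))))
step 2: [delta@0.0] ((40 + ((4 * 4) * (if false then 2 else 7))) - (let x = (((\y.(\z.(\u.3))) true) (\v.true)) in ((let w = 8 in w) * (1 + 1))))
step 3: [delta@0.1.0] ((40 + (16 * (if false then 2 else 7))) - (let x = (((\y.(\z.(\u.3))) true) (\v.true)) in ((let w = 8 in w) * (1 + 1))))

Answer: delta at 0.1.0 : (4 * 4)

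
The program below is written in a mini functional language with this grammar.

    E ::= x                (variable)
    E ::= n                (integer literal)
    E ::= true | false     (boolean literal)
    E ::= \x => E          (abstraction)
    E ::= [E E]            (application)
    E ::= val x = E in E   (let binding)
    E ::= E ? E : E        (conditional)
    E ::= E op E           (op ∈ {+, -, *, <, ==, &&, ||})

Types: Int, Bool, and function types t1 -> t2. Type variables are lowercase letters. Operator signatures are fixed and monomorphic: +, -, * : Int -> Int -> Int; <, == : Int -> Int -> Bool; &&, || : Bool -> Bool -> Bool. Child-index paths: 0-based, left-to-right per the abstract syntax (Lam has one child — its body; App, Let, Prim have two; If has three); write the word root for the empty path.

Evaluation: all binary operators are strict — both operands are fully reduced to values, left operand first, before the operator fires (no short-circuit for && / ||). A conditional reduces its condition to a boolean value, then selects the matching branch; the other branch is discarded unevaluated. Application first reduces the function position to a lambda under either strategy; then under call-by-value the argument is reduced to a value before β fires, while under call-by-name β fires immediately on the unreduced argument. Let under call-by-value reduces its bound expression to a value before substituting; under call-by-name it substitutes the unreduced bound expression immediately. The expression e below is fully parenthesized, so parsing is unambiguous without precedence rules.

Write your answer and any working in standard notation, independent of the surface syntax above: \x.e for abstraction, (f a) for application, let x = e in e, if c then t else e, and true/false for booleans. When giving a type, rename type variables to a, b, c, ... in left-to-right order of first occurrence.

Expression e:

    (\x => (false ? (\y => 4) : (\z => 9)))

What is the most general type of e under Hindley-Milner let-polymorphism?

Answer: a -> b -> Int

Derivation:
  unify Bool ~ Bool
\y._ : b -> Int
\z._ : c -> Int
  unify b -> Int ~ c -> Int
  unify b ~ c
  unify Int ~ Int
\x._ : a -> c -> Int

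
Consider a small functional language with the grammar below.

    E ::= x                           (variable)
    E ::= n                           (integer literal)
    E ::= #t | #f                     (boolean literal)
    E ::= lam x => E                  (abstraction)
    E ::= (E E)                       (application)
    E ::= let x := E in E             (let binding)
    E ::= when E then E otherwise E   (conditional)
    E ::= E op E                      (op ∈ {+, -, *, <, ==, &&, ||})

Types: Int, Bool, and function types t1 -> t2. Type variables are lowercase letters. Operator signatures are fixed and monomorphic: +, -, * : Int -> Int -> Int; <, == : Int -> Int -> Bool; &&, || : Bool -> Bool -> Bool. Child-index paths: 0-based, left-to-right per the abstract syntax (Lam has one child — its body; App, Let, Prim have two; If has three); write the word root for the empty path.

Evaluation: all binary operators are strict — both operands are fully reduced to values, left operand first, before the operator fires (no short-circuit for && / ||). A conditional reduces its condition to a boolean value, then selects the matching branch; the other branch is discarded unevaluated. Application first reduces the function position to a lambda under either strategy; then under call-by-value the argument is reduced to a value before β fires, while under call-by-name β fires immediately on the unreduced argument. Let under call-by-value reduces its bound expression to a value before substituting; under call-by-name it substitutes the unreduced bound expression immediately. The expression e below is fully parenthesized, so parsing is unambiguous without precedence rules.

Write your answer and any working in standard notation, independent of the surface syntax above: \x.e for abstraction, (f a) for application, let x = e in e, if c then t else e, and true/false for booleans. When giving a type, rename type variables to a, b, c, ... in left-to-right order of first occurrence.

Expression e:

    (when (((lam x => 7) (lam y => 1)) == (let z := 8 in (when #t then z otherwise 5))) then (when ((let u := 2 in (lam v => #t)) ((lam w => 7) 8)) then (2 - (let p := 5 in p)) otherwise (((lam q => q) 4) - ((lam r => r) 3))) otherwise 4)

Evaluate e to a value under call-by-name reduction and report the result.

Derivation:
step 0: (if (((\x.7) (\y.1)) == (let z = 8 in (if true then z else 5))) then (if ((let u = 2 in (\v.true)) ((\w.7) 8)) then (2 - (let p = 5 in p)) else (((\q.q) 4) - ((\r.r) 3))) else 4)
step 1: [beta@0.0] (if (7 == (let z = 8 in (if true then z else 5))) then (if ((let u = 2 in (\v.true)) ((\w.7) 8)) then (2 - (let p = 5 in p)) else (((\q.q) 4) - ((\r.r) 3))) else 4)
step 2: [let@0.1] (if (7 == (if true then 8 else 5)) then (if ((let u = 2 in (\v.true)) ((\w.7) 8)) then (2 - (let p = 5 in p)) else (((\q.q) 4) - ((\r.r) 3))) else 4)
step 3: [if@0.1] (if (7 == 8) then (if ((let u = 2 in (\v.true)) ((\w.7) 8)) then (2 - (let p = 5 in p)) else (((\q.q) 4) - ((\r.r) 3))) else 4)
step 4: [delta@0] (if false then (if ((let u = 2 in (\v.true)) ((\w.7) 8)) then (2 - (let p = 5 in p)) else (((\q.q) 4) - ((\r.r) 3))) else 4)
step 5: [if@root] 4

Answer: 4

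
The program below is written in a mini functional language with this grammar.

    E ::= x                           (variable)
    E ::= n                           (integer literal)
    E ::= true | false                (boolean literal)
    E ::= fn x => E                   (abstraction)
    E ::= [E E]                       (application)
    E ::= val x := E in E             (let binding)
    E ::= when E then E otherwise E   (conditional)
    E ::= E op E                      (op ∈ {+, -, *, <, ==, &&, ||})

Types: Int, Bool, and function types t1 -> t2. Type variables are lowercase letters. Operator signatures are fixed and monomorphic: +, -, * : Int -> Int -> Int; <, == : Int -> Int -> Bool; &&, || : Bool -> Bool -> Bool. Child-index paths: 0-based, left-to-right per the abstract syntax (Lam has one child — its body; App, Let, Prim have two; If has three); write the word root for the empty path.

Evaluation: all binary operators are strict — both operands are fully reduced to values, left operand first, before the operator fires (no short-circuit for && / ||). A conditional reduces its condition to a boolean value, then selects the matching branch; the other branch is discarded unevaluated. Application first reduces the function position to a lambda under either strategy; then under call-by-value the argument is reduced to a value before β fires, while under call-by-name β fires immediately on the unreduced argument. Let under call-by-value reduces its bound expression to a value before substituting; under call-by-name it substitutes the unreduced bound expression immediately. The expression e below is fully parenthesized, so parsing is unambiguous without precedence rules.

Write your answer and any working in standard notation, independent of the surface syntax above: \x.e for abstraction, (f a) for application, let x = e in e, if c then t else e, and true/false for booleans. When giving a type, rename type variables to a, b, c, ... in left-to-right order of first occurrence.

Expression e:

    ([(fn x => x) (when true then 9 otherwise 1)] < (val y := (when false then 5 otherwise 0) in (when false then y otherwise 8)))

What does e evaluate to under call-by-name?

Working:
step 0: (((\x.x) (if true then 9 else 1)) < (let y = (if false then 5 else 0) in (if false then y else 8)))
step 1: [beta@0] ((if true then 9 else 1) < (let y = (if false then 5 else 0) in (if false then y else 8)))
step 2: [if@0] (9 < (let y = (if false then 5 else 0) in (if false then y else 8)))
step 3: [let@1] (9 < (if false then (if false then 5 else 0) else 8))
step 4: [if@1] (9 < 8)
step 5: [delta@root] false

Answer: false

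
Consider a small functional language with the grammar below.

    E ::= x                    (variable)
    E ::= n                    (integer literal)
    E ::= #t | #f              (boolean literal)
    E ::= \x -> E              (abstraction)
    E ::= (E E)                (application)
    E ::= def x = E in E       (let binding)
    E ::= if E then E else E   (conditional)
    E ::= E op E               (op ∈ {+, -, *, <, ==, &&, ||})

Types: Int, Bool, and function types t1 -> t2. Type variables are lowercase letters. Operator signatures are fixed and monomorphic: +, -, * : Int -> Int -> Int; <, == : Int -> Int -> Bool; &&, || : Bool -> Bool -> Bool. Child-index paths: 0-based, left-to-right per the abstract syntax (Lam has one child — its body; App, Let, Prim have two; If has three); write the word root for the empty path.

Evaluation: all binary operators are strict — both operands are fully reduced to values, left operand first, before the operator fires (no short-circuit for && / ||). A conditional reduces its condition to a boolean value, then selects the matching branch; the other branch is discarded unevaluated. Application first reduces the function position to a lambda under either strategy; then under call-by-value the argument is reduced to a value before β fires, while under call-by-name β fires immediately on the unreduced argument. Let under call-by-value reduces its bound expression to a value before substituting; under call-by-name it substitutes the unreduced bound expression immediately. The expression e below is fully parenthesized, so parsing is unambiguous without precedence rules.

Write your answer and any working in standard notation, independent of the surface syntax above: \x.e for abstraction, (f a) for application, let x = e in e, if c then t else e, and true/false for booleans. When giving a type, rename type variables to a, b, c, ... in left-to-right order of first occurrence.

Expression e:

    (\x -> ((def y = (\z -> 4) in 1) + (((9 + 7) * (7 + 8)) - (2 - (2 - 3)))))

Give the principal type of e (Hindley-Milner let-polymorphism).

Answer: a -> Int

Derivation:
\z._ : b -> Int
let y : forall. b -> Int
  unify Int ~ Int
  unify Int ~ Int
  unify Int ~ Int
  unify Int ~ Int
  unify Int ~ Int
  unify Int ~ Int
  unify Int ~ Int
  unify Int ~ Int
  unify Int ~ Int
  unify Int ~ Int
  unify Int ~ Int
  unify Int ~ Int
  unify Int ~ Int
  unify Int ~ Int
\x._ : a -> Int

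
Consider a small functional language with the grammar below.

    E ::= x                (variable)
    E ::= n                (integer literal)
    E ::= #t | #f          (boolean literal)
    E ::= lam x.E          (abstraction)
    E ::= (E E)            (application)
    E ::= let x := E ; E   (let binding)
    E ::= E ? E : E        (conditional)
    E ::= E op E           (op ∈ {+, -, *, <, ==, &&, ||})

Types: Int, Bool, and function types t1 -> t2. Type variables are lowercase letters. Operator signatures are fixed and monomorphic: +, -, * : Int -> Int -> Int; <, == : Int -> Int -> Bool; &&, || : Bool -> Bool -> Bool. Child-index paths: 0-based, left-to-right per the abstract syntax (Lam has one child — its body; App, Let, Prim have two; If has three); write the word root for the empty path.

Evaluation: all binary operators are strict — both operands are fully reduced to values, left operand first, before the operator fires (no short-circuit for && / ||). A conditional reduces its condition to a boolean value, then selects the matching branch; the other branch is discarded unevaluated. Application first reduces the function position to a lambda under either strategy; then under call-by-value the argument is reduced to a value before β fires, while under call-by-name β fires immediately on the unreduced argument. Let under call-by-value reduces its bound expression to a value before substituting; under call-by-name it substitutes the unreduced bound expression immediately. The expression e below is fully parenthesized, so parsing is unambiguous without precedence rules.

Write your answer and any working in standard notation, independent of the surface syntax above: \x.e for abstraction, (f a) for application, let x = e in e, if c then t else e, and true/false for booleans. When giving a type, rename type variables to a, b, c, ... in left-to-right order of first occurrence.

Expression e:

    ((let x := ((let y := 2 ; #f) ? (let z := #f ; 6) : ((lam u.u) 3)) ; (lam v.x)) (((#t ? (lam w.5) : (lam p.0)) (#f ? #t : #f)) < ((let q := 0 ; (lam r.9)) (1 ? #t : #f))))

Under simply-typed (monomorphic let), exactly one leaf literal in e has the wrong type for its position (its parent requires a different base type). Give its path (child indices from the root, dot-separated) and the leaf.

Derivation:
let y : Int
  unify Bool ~ Bool
let z : Bool
u : a
\u._ : a -> a
  unify a -> a ~ Int -> b
  unify a ~ Int
  unify Int ~ b
_ _ : Int
  unify Int ~ Int
let x : Int
x : Int
\v._ : c -> Int
  unify Bool ~ Bool
\w._ : d -> Int
\p._ : e -> Int
  unify d -> Int ~ e -> Int
  unify d ~ e
  unify Int ~ Int
  unify Bool ~ Bool
  unify Bool ~ Bool
  unify e -> Int ~ Bool -> f
  unify e ~ Bool
  unify Int ~ f
_ _ : Int
  unify Int ~ Int
let q : Int
\r._ : g -> Int
  unify Int ~ Bool
  FAIL: mismatch Int ~ Bool

Answer: 1.1.1.0 : 1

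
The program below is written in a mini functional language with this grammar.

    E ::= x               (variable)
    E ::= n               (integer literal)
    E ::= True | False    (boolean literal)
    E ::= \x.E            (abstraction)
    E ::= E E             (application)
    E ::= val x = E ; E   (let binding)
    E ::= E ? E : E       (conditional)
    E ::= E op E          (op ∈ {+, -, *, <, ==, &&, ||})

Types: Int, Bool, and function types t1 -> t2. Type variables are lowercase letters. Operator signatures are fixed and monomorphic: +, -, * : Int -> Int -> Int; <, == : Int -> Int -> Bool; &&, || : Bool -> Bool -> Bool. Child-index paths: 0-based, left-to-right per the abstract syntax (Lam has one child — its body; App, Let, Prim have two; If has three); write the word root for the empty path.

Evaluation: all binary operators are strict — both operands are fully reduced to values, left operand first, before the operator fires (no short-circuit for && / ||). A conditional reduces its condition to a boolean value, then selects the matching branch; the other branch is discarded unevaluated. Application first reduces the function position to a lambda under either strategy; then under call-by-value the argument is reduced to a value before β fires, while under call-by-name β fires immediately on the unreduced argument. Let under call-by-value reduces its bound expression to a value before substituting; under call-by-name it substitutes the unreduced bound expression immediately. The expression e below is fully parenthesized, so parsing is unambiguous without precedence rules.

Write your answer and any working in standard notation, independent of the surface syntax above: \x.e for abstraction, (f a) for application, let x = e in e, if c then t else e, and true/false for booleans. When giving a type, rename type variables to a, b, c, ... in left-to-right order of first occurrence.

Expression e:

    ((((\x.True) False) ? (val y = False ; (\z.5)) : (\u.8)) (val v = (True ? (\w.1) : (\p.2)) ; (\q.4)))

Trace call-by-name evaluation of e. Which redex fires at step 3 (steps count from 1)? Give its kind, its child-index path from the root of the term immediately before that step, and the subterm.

Trace:
step 0: ((if ((\x.true) false) then (let y = false in (\z.5)) else (\u.8)) (let v = (if true then (\w.1) else (\p.2)) in (\q.4)))
step 1: [beta@0.0] ((if true then (let y = false in (\z.5)) else (\u.8)) (let v = (if true then (\w.1) else (\p.2)) in (\q.4)))
step 2: [if@0] ((let y = false in (\z.5)) (let v = (if true then (\w.1) else (\p.2)) in (\q.4)))
step 3: [let@0] ((\z.5) (let v = (if true then (\w.1) else (\p.2)) in (\q.4)))

Answer: let at 0 : (let y = false in (\z.5))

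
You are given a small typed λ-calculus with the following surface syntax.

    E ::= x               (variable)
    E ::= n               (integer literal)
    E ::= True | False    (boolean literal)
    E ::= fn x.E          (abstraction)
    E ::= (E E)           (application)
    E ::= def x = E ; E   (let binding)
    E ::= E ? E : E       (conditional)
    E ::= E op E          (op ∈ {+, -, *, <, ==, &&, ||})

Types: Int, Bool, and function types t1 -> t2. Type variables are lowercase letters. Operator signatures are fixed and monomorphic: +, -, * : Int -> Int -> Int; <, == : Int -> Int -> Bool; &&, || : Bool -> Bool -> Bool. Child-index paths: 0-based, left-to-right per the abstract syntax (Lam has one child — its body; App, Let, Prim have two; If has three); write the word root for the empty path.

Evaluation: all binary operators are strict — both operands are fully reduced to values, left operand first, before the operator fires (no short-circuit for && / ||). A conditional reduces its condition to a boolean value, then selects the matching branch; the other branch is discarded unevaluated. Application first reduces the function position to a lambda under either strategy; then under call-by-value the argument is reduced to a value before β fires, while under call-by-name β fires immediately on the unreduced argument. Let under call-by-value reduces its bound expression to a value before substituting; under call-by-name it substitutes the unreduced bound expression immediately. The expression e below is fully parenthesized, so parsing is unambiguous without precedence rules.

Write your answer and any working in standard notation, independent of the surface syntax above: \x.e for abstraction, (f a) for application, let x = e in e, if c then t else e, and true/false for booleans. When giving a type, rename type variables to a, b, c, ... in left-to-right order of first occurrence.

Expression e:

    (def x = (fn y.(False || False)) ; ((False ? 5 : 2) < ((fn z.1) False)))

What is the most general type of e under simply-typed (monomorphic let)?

Trace:
  unify Bool ~ Bool
  unify Bool ~ Bool
\y._ : a -> Bool
let x : a -> Bool
  unify Bool ~ Bool
  unify Int ~ Int
  unify Int ~ Int
\z._ : b -> Int
  unify b -> Int ~ Bool -> c
  unify b ~ Bool
  unify Int ~ c
_ _ : Int
  unify Int ~ Int

Answer: Bool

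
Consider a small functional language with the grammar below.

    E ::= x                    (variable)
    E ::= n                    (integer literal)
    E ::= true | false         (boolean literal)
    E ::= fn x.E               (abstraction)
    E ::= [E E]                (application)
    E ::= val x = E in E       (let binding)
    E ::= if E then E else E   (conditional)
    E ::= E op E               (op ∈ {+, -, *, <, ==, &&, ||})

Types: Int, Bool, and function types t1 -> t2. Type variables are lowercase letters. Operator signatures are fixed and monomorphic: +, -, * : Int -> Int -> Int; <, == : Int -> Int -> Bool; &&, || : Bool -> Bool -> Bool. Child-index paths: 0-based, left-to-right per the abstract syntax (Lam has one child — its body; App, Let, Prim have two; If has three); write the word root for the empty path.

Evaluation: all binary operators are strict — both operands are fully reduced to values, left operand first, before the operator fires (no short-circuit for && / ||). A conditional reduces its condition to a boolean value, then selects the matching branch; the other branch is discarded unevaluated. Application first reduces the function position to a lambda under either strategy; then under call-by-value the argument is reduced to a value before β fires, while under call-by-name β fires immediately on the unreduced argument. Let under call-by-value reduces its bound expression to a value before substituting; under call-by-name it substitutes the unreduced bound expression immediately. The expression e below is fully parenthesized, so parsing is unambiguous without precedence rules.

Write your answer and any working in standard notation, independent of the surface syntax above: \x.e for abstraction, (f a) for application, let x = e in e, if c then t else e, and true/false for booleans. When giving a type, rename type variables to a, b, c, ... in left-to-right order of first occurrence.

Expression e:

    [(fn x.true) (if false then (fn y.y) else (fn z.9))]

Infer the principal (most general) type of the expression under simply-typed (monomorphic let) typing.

Answer: Bool

Trace:
\x._ : a -> Bool
  unify Bool ~ Bool
y : b
\y._ : b -> b
\z._ : c -> Int
  unify b -> b ~ c -> Int
  unify b ~ c
  unify c ~ Int
  unify a -> Bool ~ (Int -> Int) -> d
  unify a ~ Int -> Int
  unify Bool ~ d
_ _ : Bool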